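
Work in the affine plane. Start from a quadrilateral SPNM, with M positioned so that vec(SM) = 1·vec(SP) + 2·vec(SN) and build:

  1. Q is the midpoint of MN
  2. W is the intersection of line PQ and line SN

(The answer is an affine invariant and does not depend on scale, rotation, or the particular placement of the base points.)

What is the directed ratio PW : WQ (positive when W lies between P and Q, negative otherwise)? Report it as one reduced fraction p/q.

Choose coordinates S = (0, 0), P = (1, 0), N = (0, 1), M = (1, 2).
1. Q is the midpoint of MN ⇒ Q = (1/2, 3/2)
2. W is the intersection of line PQ and line SN ⇒ W = (0, 3)
W = P + t·(Q−P) with t = 2, so PW:WQ = t:(1−t) = 2:-1

PW:WQ = -2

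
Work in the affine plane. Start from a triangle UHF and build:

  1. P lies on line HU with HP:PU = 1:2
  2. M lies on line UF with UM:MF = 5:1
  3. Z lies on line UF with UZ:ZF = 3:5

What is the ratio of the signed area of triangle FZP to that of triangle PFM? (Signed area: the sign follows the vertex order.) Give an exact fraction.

[FZP]:[PFM] = 15/4

Assign U = (0, 0), H = (1, 0), F = (0, 1) — the answer is frame-independent, so this choice is without loss of generality.
1. P lies on line HU with HP:PU = 1:2 ⇒ P = (2/3, 0)
2. M lies on line UF with UM:MF = 5:1 ⇒ M = (0, 5/6)
3. Z lies on line UF with UZ:ZF = 3:5 ⇒ Z = (0, 3/8)
2·[FZP] = 5/12, 2·[PFM] = 1/9
[FZP]:[PFM] = 5/12:1/9 = 15/4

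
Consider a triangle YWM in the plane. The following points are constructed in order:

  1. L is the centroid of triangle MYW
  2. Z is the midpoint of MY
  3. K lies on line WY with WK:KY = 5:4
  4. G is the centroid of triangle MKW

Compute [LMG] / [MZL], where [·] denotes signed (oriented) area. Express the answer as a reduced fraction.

[LMG]:[MZL] = -16/27

Set Y = (0, 0), W = (1, 0), M = (0, 1); any affine frame gives the same invariant.
1. L is the centroid of triangle MYW ⇒ L = (1/3, 1/3)
2. Z is the midpoint of MY ⇒ Z = (0, 1/2)
3. K lies on line WY with WK:KY = 5:4 ⇒ K = (4/9, 0)
4. G is the centroid of triangle MKW ⇒ G = (13/27, 1/3)
2·[LMG] = -8/81, 2·[MZL] = 1/6
[LMG]:[MZL] = -8/81:1/6 = -16/27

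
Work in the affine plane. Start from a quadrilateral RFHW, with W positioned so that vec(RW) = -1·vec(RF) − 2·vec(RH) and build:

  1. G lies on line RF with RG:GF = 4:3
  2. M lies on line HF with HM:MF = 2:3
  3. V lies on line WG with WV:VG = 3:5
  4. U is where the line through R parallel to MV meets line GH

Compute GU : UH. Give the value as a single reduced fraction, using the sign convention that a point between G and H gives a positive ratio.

Assign R = (0, 0), F = (1, 0), H = (0, 1), W = (-1, -2) — the answer is frame-independent, so this choice is without loss of generality.
1. G lies on line RF with RG:GF = 4:3 ⇒ G = (4/7, 0)
2. M lies on line HF with HM:MF = 2:3 ⇒ M = (2/5, 3/5)
3. V lies on line WG with WV:VG = 3:5 ⇒ V = (-23/56, -5/4)
4. U is where the line through R parallel to MV meets line GH ⇒ U = (908/3661, 296/523)
U = G + t·(H−G) with t = 296/523, so GU:UH = t:(1−t) = 296/523:227/523

GU:UH = 296/227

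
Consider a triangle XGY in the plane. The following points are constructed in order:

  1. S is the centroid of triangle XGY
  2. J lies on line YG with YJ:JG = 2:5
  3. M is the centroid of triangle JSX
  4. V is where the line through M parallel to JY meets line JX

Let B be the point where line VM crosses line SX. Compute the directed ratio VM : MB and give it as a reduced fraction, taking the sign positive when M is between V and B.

VM:MB = 2/3

Work in coordinates with X = (0, 0), G = (1, 0), Y = (0, 1).
1. S is the centroid of triangle XGY ⇒ S = (1/3, 1/3)
2. J lies on line YG with YJ:JG = 2:5 ⇒ J = (2/7, 5/7)
3. M is the centroid of triangle JSX ⇒ M = (13/63, 22/63)
4. V is where the line through M parallel to JY meets line JX ⇒ V = (10/63, 25/63)
line VM meets SX at B = (5/18, 5/18)
M = V + t·(B−V) with t = 2/5, so VM:MB = 2/5:3/5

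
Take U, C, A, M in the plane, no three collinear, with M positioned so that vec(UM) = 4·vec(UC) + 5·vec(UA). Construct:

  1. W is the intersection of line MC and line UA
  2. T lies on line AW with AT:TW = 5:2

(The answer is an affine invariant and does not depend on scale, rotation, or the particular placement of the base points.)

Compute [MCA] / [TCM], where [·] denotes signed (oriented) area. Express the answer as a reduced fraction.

Choose coordinates U = (0, 0), C = (1, 0), A = (0, 1), M = (4, 5).
1. W is the intersection of line MC and line UA ⇒ W = (0, -5/3)
2. T lies on line AW with AT:TW = 5:2 ⇒ T = (0, -19/21)
2·[MCA] = -8, 2·[TCM] = 16/7
[MCA]:[TCM] = -8:16/7 = -7/2

[MCA]:[TCM] = -7/2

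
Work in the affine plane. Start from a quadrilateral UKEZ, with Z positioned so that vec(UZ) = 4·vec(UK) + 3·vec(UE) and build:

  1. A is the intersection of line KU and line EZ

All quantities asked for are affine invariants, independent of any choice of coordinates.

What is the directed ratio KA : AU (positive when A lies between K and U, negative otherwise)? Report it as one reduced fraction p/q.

Work in coordinates with U = (0, 0), K = (1, 0), E = (0, 1), Z = (4, 3).
1. A is the intersection of line KU and line EZ ⇒ A = (-2, 0)
A = K + t·(U−K) with t = 3, so KA:AU = t:(1−t) = 3:-2

KA:AU = -3/2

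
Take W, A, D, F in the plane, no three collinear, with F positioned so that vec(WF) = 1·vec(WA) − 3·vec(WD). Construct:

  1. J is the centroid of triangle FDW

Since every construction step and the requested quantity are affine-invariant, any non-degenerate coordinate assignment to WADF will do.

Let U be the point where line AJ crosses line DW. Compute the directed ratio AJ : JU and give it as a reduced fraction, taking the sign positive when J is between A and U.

Work in coordinates with W = (0, 0), A = (1, 0), D = (0, 1), F = (1, -3).
1. J is the centroid of triangle FDW ⇒ J = (1/3, -2/3)
line AJ meets DW at U = (0, -1)
J = A + t·(U−A) with t = 2/3, so AJ:JU = 2/3:1/3

AJ:JU = 2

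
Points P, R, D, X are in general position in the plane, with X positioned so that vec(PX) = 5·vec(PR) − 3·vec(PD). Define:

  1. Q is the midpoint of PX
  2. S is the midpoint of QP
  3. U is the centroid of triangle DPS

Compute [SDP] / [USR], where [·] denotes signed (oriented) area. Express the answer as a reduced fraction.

[SDP]:[USR] = 3

Choose coordinates P = (0, 0), R = (1, 0), D = (0, 1), X = (5, -3).
1. Q is the midpoint of PX ⇒ Q = (5/2, -3/2)
2. S is the midpoint of QP ⇒ S = (5/4, -3/4)
3. U is the centroid of triangle DPS ⇒ U = (5/12, 1/12)
2·[SDP] = 5/4, 2·[USR] = 5/12
[SDP]:[USR] = 5/4:5/12 = 3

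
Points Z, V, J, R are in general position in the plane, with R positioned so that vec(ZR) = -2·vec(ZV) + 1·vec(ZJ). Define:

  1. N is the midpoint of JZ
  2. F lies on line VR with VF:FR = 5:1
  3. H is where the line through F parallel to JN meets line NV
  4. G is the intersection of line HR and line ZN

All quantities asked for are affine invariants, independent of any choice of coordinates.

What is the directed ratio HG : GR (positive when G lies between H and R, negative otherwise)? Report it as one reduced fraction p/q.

Work in coordinates with Z = (0, 0), V = (1, 0), J = (0, 1), R = (-2, 1).
1. N is the midpoint of JZ ⇒ N = (0, 1/2)
2. F lies on line VR with VF:FR = 5:1 ⇒ F = (-3/2, 5/6)
3. H is where the line through F parallel to JN meets line NV ⇒ H = (-3/2, 5/4)
4. G is the intersection of line HR and line ZN ⇒ G = (0, 2)
G = H + t·(R−H) with t = -3, so HG:GR = t:(1−t) = -3:4

HG:GR = -3/4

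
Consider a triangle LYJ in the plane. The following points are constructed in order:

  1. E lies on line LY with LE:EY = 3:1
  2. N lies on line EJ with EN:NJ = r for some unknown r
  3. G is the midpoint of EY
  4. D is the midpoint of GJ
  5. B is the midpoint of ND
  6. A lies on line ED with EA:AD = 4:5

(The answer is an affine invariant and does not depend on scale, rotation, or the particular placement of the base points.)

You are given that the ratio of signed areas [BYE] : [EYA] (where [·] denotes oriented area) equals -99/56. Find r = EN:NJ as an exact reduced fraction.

Set L = (0, 0), Y = (1, 0), J = (0, 1); any affine frame gives the same invariant.
1. E lies on line LY with LE:EY = 3:1 ⇒ E = (3/4, 0)
2. With EN:NJ = r, write λ = r/(r+1) so N = E + λ·(J−E); N is affine-linear in λ
3. G is the midpoint of EY ⇒ G = (7/8, 0)
4. D is the midpoint of GJ ⇒ D = (7/16, 1/2)
5. B is the midpoint of ND ⇒ B is an affine combination of earlier points and hence also affine-linear in λ
6. A lies on line ED with EA:AD = 4:5 ⇒ A = (11/18, 2/9)
Every point depending on N is an affine combination of N and λ-independent points, so each such coordinate is linear in λ; the λ² term in each signed area is a multiple of (J−E)×(J−E) = 0, so 2·[BYE] and 2·[EYA] are each linear in λ. Evaluating at λ=0 and λ=1:
  2·[BYE] = -1/8·λ − 1/16,   2·[EYA] = 1/18
So [BYE]:[EYA] = (-1/8·λ − 1/16) / (1/18). Setting this equal to -99/56:
  -1/8·λ − 1/16 = -99/56·(1/18)  ⇒  λ = 2/7
Then r = λ/(1−λ) = (2/7)/(5/7) = 2/5. Check: with r = 2/5, N = (15/28, 2/7) and [BYE]:[EYA] = -99/56 as required.

r = 2/5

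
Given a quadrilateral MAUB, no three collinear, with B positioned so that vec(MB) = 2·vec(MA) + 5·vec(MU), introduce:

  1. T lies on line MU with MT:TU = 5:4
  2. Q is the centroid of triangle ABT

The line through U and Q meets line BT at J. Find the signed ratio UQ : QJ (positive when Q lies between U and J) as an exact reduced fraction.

UQ:QJ = -37/25

Work in coordinates with M = (0, 0), A = (1, 0), U = (0, 1), B = (2, 5).
1. T lies on line MU with MT:TU = 5:4 ⇒ T = (0, 5/9)
2. Q is the centroid of triangle ABT ⇒ Q = (1, 50/27)
line UQ meets BT at J = (12/37, 425/333)
Q = U + t·(J−U) with t = 37/12, so UQ:QJ = 37/12:-25/12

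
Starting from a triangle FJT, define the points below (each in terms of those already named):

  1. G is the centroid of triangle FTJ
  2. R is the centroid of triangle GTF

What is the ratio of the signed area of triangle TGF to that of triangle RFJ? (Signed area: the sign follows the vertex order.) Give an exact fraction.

Choose coordinates F = (0, 0), J = (1, 0), T = (0, 1).
1. G is the centroid of triangle FTJ ⇒ G = (1/3, 1/3)
2. R is the centroid of triangle GTF ⇒ R = (1/9, 4/9)
2·[TGF] = -1/3, 2·[RFJ] = 4/9
[TGF]:[RFJ] = -1/3:4/9 = -3/4

[TGF]:[RFJ] = -3/4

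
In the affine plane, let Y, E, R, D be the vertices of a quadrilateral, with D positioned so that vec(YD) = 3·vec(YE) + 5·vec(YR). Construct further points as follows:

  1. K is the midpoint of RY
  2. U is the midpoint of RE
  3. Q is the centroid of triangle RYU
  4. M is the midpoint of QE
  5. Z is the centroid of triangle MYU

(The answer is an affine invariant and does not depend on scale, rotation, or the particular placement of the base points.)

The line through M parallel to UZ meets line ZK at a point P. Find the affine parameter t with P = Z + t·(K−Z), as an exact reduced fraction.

Work in coordinates with Y = (0, 0), E = (1, 0), R = (0, 1), D = (3, 5).
1. K is the midpoint of RY ⇒ K = (0, 1/2)
2. U is the midpoint of RE ⇒ U = (1/2, 1/2)
3. Q is the centroid of triangle RYU ⇒ Q = (1/6, 1/2)
4. M is the midpoint of QE ⇒ M = (7/12, 1/4)
5. Z is the centroid of triangle MYU ⇒ Z = (13/36, 1/4)
through M parallel to UZ: direction (-5/36, -1/4); meets ZK at P = (169/324, 5/36)
P = Z + t·(K−Z) with t = -4/9

t = -4/9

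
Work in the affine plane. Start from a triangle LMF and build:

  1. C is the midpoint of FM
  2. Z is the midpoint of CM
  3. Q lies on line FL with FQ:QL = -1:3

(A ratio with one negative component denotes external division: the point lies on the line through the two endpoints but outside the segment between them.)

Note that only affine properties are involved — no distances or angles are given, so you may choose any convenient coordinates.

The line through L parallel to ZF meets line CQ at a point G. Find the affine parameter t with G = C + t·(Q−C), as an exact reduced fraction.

Assign L = (0, 0), M = (1, 0), F = (0, 1) — the answer is frame-independent, so this choice is without loss of generality.
1. C is the midpoint of FM ⇒ C = (1/2, 1/2)
2. Z is the midpoint of CM ⇒ Z = (3/4, 1/4)
3. Q lies on line FL with FQ:QL = -1:3 ⇒ Q = (0, 3/2)
through L parallel to ZF: direction (-3/4, 3/4); meets CQ at G = (3/2, -3/2)
G = C + t·(Q−C) with t = -2

t = -2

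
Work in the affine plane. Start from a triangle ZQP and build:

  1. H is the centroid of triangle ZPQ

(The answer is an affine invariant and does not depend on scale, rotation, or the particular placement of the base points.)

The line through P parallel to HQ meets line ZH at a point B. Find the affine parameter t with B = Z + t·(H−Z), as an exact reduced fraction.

Work in coordinates with Z = (0, 0), Q = (1, 0), P = (0, 1).
1. H is the centroid of triangle ZPQ ⇒ H = (1/3, 1/3)
through P parallel to HQ: direction (2/3, -1/3); meets ZH at B = (2/3, 2/3)
B = Z + t·(H−Z) with t = 2

t = 2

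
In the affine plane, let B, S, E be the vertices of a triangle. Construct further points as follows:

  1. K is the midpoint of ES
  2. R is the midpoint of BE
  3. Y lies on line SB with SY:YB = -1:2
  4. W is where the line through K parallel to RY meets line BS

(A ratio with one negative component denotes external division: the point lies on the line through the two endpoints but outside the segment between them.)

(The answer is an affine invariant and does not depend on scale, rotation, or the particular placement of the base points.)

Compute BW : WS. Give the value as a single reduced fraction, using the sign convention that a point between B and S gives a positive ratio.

BW:WS = -5/3

Choose coordinates B = (0, 0), S = (1, 0), E = (0, 1).
1. K is the midpoint of ES ⇒ K = (1/2, 1/2)
2. R is the midpoint of BE ⇒ R = (0, 1/2)
3. Y lies on line SB with SY:YB = -1:2 ⇒ Y = (2, 0)
4. W is where the line through K parallel to RY meets line BS ⇒ W = (5/2, 0)
W = B + t·(S−B) with t = 5/2, so BW:WS = t:(1−t) = 5/2:-3/2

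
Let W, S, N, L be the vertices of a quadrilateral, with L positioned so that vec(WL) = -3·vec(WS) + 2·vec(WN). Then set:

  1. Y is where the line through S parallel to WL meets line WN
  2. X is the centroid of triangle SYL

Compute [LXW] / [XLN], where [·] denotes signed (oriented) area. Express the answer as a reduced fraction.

[LXW]:[XLN] = 4/3

Choose coordinates W = (0, 0), S = (1, 0), N = (0, 1), L = (-3, 2).
1. Y is where the line through S parallel to WL meets line WN ⇒ Y = (0, 2/3)
2. X is the centroid of triangle SYL ⇒ X = (-2/3, 8/9)
2·[LXW] = -4/3, 2·[XLN] = -1
[LXW]:[XLN] = -4/3:-1 = 4/3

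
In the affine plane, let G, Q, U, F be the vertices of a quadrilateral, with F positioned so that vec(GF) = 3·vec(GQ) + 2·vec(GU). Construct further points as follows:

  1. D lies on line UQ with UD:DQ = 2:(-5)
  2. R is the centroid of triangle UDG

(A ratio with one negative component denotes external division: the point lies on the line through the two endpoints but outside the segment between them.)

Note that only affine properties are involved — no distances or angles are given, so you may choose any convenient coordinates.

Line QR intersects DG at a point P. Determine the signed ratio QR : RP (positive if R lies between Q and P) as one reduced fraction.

QR:RP = 13/2

Choose coordinates G = (0, 0), Q = (1, 0), U = (0, 1), F = (3, 2).
1. D lies on line UQ with UD:DQ = 2:(-5) ⇒ D = (-2/3, 5/3)
2. R is the centroid of triangle UDG ⇒ R = (-2/9, 8/9)
line QR meets DG at P = (-16/39, 40/39)
R = Q + t·(P−Q) with t = 13/15, so QR:RP = 13/15:2/15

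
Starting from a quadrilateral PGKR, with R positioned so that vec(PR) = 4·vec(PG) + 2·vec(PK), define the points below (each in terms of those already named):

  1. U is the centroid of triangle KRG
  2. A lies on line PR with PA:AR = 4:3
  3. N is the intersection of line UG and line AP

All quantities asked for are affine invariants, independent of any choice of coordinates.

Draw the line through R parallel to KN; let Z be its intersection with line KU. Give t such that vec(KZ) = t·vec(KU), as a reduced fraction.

Choose coordinates P = (0, 0), G = (1, 0), K = (0, 1), R = (4, 2).
1. U is the centroid of triangle KRG ⇒ U = (5/3, 1)
2. A lies on line PR with PA:AR = 4:3 ⇒ A = (16/7, 8/7)
3. N is the intersection of line UG and line AP ⇒ N = (3/2, 3/4)
through R parallel to KN: direction (3/2, -1/4); meets KU at Z = (10, 1)
Z = K + t·(U−K) with t = 6

t = 6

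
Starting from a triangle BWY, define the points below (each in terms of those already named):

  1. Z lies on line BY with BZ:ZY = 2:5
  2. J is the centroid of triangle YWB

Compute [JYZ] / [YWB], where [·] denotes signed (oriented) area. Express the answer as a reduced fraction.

[JYZ]:[YWB] = -5/21

Work in coordinates with B = (0, 0), W = (1, 0), Y = (0, 1).
1. Z lies on line BY with BZ:ZY = 2:5 ⇒ Z = (0, 2/7)
2. J is the centroid of triangle YWB ⇒ J = (1/3, 1/3)
2·[JYZ] = 5/21, 2·[YWB] = -1
[JYZ]:[YWB] = 5/21:-1 = -5/21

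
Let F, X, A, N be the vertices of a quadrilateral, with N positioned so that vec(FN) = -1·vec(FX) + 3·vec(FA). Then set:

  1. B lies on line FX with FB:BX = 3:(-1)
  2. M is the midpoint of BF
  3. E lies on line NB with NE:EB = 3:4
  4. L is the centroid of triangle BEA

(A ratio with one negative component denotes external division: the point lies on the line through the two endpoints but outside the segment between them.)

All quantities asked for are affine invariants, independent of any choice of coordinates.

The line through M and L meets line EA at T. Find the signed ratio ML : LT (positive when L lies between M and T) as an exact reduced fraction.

ML:LT = 19/32

Assign F = (0, 0), X = (1, 0), A = (0, 1), N = (-1, 3) — the answer is frame-independent, so this choice is without loss of generality.
1. B lies on line FX with FB:BX = 3:(-1) ⇒ B = (3/2, 0)
2. M is the midpoint of BF ⇒ M = (3/4, 0)
3. E lies on line NB with NE:EB = 3:4 ⇒ E = (1/14, 12/7)
4. L is the centroid of triangle BEA ⇒ L = (11/21, 19/21)
line ML meets EA at T = (1/7, 17/7)
L = M + t·(T−M) with t = 19/51, so ML:LT = 19/51:32/51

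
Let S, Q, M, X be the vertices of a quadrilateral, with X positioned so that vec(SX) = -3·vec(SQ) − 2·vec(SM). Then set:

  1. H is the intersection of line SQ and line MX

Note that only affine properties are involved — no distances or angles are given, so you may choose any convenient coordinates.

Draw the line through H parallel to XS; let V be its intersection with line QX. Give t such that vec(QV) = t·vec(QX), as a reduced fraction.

Choose coordinates S = (0, 0), Q = (1, 0), M = (0, 1), X = (-3, -2).
1. H is the intersection of line SQ and line MX ⇒ H = (-1, 0)
through H parallel to XS: direction (3, 2); meets QX at V = (-7, -4)
V = Q + t·(X−Q) with t = 2

t = 2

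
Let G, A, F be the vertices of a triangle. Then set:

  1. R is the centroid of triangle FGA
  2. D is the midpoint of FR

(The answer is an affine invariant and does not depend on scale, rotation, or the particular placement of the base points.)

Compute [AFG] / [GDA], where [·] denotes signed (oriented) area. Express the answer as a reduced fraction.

[AFG]:[GDA] = -3/2

Assign G = (0, 0), A = (1, 0), F = (0, 1) — the answer is frame-independent, so this choice is without loss of generality.
1. R is the centroid of triangle FGA ⇒ R = (1/3, 1/3)
2. D is the midpoint of FR ⇒ D = (1/6, 2/3)
2·[AFG] = 1, 2·[GDA] = -2/3
[AFG]:[GDA] = 1:-2/3 = -3/2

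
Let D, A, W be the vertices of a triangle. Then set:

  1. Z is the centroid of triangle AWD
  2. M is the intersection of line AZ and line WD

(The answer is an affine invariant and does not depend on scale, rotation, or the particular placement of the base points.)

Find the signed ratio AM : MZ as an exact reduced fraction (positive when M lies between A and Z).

Work in coordinates with D = (0, 0), A = (1, 0), W = (0, 1).
1. Z is the centroid of triangle AWD ⇒ Z = (1/3, 1/3)
2. M is the intersection of line AZ and line WD ⇒ M = (0, 1/2)
M = A + t·(Z−A) with t = 3/2, so AM:MZ = t:(1−t) = 3/2:-1/2

AM:MZ = -3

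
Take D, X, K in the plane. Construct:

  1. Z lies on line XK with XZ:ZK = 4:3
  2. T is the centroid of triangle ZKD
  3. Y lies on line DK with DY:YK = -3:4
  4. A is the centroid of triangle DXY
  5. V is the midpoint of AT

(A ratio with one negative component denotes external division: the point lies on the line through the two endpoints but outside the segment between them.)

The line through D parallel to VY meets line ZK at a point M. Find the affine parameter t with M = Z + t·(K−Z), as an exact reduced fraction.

t = 22/27

Choose coordinates D = (0, 0), X = (1, 0), K = (0, 1).
1. Z lies on line XK with XZ:ZK = 4:3 ⇒ Z = (3/7, 4/7)
2. T is the centroid of triangle ZKD ⇒ T = (1/7, 11/21)
3. Y lies on line DK with DY:YK = -3:4 ⇒ Y = (0, -3)
4. A is the centroid of triangle DXY ⇒ A = (1/3, -1)
5. V is the midpoint of AT ⇒ V = (5/21, -5/21)
through D parallel to VY: direction (-5/21, -58/21); meets ZK at M = (5/63, 58/63)
M = Z + t·(K−Z) with t = 22/27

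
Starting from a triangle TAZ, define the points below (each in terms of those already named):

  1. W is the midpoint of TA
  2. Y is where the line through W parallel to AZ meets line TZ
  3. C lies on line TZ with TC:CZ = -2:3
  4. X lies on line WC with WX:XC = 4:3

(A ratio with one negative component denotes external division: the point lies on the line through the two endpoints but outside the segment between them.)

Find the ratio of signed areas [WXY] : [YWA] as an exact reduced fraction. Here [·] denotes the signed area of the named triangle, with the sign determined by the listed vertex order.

[WXY]:[YWA] = -20/7

Work in coordinates with T = (0, 0), A = (1, 0), Z = (0, 1).
1. W is the midpoint of TA ⇒ W = (1/2, 0)
2. Y is where the line through W parallel to AZ meets line TZ ⇒ Y = (0, 1/2)
3. C lies on line TZ with TC:CZ = -2:3 ⇒ C = (0, -2)
4. X lies on line WC with WX:XC = 4:3 ⇒ X = (3/14, -8/7)
2·[WXY] = -5/7, 2·[YWA] = 1/4
[WXY]:[YWA] = -5/7:1/4 = -20/7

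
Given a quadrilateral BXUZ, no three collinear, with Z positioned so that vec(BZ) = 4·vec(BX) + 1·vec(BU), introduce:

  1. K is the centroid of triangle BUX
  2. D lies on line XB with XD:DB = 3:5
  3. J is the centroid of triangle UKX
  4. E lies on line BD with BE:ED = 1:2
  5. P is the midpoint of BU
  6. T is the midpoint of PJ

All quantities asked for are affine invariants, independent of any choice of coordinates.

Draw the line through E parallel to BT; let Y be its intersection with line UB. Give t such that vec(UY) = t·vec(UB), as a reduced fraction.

t = 277/192

Set B = (0, 0), X = (1, 0), U = (0, 1), Z = (4, 1); any affine frame gives the same invariant.
1. K is the centroid of triangle BUX ⇒ K = (1/3, 1/3)
2. D lies on line XB with XD:DB = 3:5 ⇒ D = (5/8, 0)
3. J is the centroid of triangle UKX ⇒ J = (4/9, 4/9)
4. E lies on line BD with BE:ED = 1:2 ⇒ E = (5/24, 0)
5. P is the midpoint of BU ⇒ P = (0, 1/2)
6. T is the midpoint of PJ ⇒ T = (2/9, 17/36)
through E parallel to BT: direction (2/9, 17/36); meets UB at Y = (0, -85/192)
Y = U + t·(B−U) with t = 277/192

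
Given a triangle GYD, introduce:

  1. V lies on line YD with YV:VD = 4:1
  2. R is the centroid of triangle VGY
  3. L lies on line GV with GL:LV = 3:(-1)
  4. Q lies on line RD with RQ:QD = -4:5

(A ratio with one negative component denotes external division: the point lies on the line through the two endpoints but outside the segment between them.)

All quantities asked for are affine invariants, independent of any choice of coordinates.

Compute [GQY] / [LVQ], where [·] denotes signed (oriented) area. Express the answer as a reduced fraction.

Assign G = (0, 0), Y = (1, 0), D = (0, 1) — the answer is frame-independent, so this choice is without loss of generality.
1. V lies on line YD with YV:VD = 4:1 ⇒ V = (1/5, 4/5)
2. R is the centroid of triangle VGY ⇒ R = (2/5, 4/15)
3. L lies on line GV with GL:LV = 3:(-1) ⇒ L = (3/10, 6/5)
4. Q lies on line RD with RQ:QD = -4:5 ⇒ Q = (2, -8/3)
2·[GQY] = 8/3, 2·[LVQ] = 16/15
[GQY]:[LVQ] = 8/3:16/15 = 5/2

[GQY]:[LVQ] = 5/2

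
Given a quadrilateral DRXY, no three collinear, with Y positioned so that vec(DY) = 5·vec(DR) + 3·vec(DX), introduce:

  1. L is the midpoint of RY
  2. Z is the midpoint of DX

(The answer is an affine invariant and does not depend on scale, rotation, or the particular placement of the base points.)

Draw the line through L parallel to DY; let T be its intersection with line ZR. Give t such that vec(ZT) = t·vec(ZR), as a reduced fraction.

Choose coordinates D = (0, 0), R = (1, 0), X = (0, 1), Y = (5, 3).
1. L is the midpoint of RY ⇒ L = (3, 3/2)
2. Z is the midpoint of DX ⇒ Z = (0, 1/2)
through L parallel to DY: direction (5, 3); meets ZR at T = (8/11, 3/22)
T = Z + t·(R−Z) with t = 8/11

t = 8/11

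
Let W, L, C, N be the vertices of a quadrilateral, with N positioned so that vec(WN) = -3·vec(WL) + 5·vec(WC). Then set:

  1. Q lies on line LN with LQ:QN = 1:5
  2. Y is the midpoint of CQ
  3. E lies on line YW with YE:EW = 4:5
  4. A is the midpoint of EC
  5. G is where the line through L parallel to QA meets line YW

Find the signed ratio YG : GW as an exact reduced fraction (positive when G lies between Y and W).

YG:GW = -71/17

Work in coordinates with W = (0, 0), L = (1, 0), C = (0, 1), N = (-3, 5).
1. Q lies on line LN with LQ:QN = 1:5 ⇒ Q = (1/3, 5/6)
2. Y is the midpoint of CQ ⇒ Y = (1/6, 11/12)
3. E lies on line YW with YE:EW = 4:5 ⇒ E = (5/54, 55/108)
4. A is the midpoint of EC ⇒ A = (5/108, 163/216)
5. G is where the line through L parallel to QA meets line YW ⇒ G = (-17/324, -187/648)
G = Y + t·(W−Y) with t = 71/54, so YG:GW = t:(1−t) = 71/54:-17/54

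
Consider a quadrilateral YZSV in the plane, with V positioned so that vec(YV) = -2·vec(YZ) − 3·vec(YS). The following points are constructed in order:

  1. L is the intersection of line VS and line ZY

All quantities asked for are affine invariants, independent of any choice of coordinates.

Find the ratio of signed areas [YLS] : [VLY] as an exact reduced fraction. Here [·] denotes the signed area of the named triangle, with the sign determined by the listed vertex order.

[YLS]:[VLY] = 1/3

Choose coordinates Y = (0, 0), Z = (1, 0), S = (0, 1), V = (-2, -3).
1. L is the intersection of line VS and line ZY ⇒ L = (-1/2, 0)
2·[YLS] = -1/2, 2·[VLY] = -3/2
[YLS]:[VLY] = -1/2:-3/2 = 1/3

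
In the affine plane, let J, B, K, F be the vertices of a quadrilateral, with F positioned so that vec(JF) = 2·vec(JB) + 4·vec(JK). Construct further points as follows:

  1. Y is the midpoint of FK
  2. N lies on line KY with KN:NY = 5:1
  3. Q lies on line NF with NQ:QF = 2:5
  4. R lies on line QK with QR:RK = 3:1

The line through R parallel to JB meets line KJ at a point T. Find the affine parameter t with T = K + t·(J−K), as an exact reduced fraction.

t = -7/16

Set J = (0, 0), B = (1, 0), K = (0, 1), F = (2, 4); any affine frame gives the same invariant.
1. Y is the midpoint of FK ⇒ Y = (1, 5/2)
2. N lies on line KY with KN:NY = 5:1 ⇒ N = (5/6, 9/4)
3. Q lies on line NF with NQ:QF = 2:5 ⇒ Q = (7/6, 11/4)
4. R lies on line QK with QR:RK = 3:1 ⇒ R = (7/24, 23/16)
through R parallel to JB: direction (1, 0); meets KJ at T = (0, 23/16)
T = K + t·(J−K) with t = -7/16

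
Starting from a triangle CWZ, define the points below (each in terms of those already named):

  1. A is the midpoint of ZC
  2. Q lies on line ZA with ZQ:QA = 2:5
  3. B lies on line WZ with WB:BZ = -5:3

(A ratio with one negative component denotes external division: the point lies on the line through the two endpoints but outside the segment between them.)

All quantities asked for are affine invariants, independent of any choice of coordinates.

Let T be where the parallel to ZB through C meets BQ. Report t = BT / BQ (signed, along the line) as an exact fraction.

Set C = (0, 0), W = (1, 0), Z = (0, 1); any affine frame gives the same invariant.
1. A is the midpoint of ZC ⇒ A = (0, 1/2)
2. Q lies on line ZA with ZQ:QA = 2:5 ⇒ Q = (0, 6/7)
3. B lies on line WZ with WB:BZ = -5:3 ⇒ B = (-3/2, 5/2)
through C parallel to ZB: direction (-3/2, 3/2); meets BQ at T = (9, -9)
T = B + t·(Q−B) with t = 7

t = 7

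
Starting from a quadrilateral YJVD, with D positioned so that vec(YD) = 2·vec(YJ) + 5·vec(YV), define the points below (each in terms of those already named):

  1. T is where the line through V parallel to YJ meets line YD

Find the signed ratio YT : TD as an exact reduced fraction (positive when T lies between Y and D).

YT:TD = 1/4

Choose coordinates Y = (0, 0), J = (1, 0), V = (0, 1), D = (2, 5).
1. T is where the line through V parallel to YJ meets line YD ⇒ T = (2/5, 1)
T = Y + t·(D−Y) with t = 1/5, so YT:TD = t:(1−t) = 1/5:4/5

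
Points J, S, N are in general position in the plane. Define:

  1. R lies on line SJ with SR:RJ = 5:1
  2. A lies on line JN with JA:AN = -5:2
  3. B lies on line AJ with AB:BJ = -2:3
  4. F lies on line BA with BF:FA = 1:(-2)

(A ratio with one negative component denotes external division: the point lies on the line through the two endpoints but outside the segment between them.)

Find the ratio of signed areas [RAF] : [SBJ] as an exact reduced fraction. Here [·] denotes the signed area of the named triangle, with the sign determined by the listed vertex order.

[RAF]:[SBJ] = -2/9

Set J = (0, 0), S = (1, 0), N = (0, 1); any affine frame gives the same invariant.
1. R lies on line SJ with SR:RJ = 5:1 ⇒ R = (1/6, 0)
2. A lies on line JN with JA:AN = -5:2 ⇒ A = (0, 5/3)
3. B lies on line AJ with AB:BJ = -2:3 ⇒ B = (0, 5)
4. F lies on line BA with BF:FA = 1:(-2) ⇒ F = (0, 25/3)
2·[RAF] = -10/9, 2·[SBJ] = 5
[RAF]:[SBJ] = -10/9:5 = -2/9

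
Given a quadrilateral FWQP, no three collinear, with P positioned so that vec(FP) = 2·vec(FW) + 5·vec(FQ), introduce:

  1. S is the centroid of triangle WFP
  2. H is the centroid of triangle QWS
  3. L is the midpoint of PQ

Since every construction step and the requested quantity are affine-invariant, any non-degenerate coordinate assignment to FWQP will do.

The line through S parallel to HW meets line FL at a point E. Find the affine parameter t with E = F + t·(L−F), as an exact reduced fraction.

t = 13/17

Choose coordinates F = (0, 0), W = (1, 0), Q = (0, 1), P = (2, 5).
1. S is the centroid of triangle WFP ⇒ S = (1, 5/3)
2. H is the centroid of triangle QWS ⇒ H = (2/3, 8/9)
3. L is the midpoint of PQ ⇒ L = (1, 3)
through S parallel to HW: direction (1/3, -8/9); meets FL at E = (13/17, 39/17)
E = F + t·(L−F) with t = 13/17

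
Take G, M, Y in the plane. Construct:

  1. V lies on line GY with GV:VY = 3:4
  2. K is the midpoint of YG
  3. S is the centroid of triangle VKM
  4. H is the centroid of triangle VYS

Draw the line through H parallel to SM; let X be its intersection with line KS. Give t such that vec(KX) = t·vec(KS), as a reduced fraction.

Assign G = (0, 0), M = (1, 0), Y = (0, 1) — the answer is frame-independent, so this choice is without loss of generality.
1. V lies on line GY with GV:VY = 3:4 ⇒ V = (0, 3/7)
2. K is the midpoint of YG ⇒ K = (0, 1/2)
3. S is the centroid of triangle VKM ⇒ S = (1/3, 13/42)
4. H is the centroid of triangle VYS ⇒ H = (1/9, 73/126)
through H parallel to SM: direction (2/3, -13/42); meets KS at X = (-11/9, 151/126)
X = K + t·(S−K) with t = -11/3

t = -11/3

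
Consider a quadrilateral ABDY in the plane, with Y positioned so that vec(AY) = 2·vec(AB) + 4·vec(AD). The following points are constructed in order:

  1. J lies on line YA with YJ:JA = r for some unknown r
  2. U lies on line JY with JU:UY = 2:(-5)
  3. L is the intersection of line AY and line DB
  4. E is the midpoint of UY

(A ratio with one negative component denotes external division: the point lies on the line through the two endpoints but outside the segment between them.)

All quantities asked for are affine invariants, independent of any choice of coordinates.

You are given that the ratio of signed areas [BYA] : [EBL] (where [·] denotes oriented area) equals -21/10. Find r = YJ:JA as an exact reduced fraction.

Choose coordinates A = (0, 0), B = (1, 0), D = (0, 1), Y = (2, 4).
1. With YJ:JA = r, write λ = r/(r+1) so J = Y + λ·(A−Y); J is affine-linear in λ
2. U lies on line JY with JU:UY = 2:(-5) ⇒ U is an affine combination of earlier points and hence also affine-linear in λ
3. L is the intersection of line AY and line DB ⇒ L = (1/3, 2/3)
4. E is the midpoint of UY ⇒ E is an affine combination of earlier points and hence also affine-linear in λ
Every point depending on J is an affine combination of J and λ-independent points, so each such coordinate is linear in λ; the λ² term in each signed area is a multiple of (A−Y)×(A−Y) = 0, so 2·[BYA] and 2·[EBL] are each linear in λ. Evaluating at λ=0 and λ=1:
  2·[BYA] = 4,   2·[EBL] = 10/3·λ − 10/3
So [BYA]:[EBL] = (4) / (10/3·λ − 10/3). Setting this equal to -21/10:
  4 = -21/10·(10/3·λ − 10/3)  ⇒  λ = 3/7
Then r = λ/(1−λ) = (3/7)/(4/7) = 3/4. Check: with r = 3/4, J = (8/7, 16/7) and [BYA]:[EBL] = -21/10 as required.

r = 3/4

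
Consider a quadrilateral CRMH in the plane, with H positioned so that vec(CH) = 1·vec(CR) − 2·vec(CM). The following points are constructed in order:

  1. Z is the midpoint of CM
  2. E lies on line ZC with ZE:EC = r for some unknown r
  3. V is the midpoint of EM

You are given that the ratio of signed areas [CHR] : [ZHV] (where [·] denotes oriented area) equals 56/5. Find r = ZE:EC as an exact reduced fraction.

Set C = (0, 0), R = (1, 0), M = (0, 1), H = (1, -2); any affine frame gives the same invariant.
1. Z is the midpoint of CM ⇒ Z = (0, 1/2)
2. With ZE:EC = r, write λ = r/(r+1) so E = Z + λ·(C−Z); E is affine-linear in λ
3. V is the midpoint of EM ⇒ V is an affine combination of earlier points and hence also affine-linear in λ
Every point depending on E is an affine combination of E and λ-independent points, so each such coordinate is linear in λ; the λ² term in each signed area is a multiple of (C−Z)×(C−Z) = 0, so 2·[CHR] and 2·[ZHV] are each linear in λ. Evaluating at λ=0 and λ=1:
  2·[CHR] = 2,   2·[ZHV] = -1/4·λ + 1/4
So [CHR]:[ZHV] = (2) / (-1/4·λ + 1/4). Setting this equal to 56/5:
  2 = 56/5·(-1/4·λ + 1/4)  ⇒  λ = 2/7
Then r = λ/(1−λ) = (2/7)/(5/7) = 2/5. Check: with r = 2/5, E = (0, 5/14) and [CHR]:[ZHV] = 56/5 as required.

r = 2/5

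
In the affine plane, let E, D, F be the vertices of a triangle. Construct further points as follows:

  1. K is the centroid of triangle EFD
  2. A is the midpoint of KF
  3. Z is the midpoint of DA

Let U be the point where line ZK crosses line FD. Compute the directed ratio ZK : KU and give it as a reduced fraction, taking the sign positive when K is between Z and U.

Choose coordinates E = (0, 0), D = (1, 0), F = (0, 1).
1. K is the centroid of triangle EFD ⇒ K = (1/3, 1/3)
2. A is the midpoint of KF ⇒ A = (1/6, 2/3)
3. Z is the midpoint of DA ⇒ Z = (7/12, 1/3)
line ZK meets FD at U = (2/3, 1/3)
K = Z + t·(U−Z) with t = -3, so ZK:KU = -3:4

ZK:KU = -3/4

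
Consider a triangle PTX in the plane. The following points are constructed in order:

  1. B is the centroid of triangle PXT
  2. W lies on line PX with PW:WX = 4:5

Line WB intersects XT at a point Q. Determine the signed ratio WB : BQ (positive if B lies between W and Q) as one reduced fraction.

WB:BQ = 2/3

Choose coordinates P = (0, 0), T = (1, 0), X = (0, 1).
1. B is the centroid of triangle PXT ⇒ B = (1/3, 1/3)
2. W lies on line PX with PW:WX = 4:5 ⇒ W = (0, 4/9)
line WB meets XT at Q = (5/6, 1/6)
B = W + t·(Q−W) with t = 2/5, so WB:BQ = 2/5:3/5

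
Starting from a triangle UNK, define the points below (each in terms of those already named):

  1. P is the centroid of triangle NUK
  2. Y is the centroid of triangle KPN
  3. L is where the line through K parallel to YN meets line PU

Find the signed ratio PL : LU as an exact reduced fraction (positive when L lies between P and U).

Set U = (0, 0), N = (1, 0), K = (0, 1); any affine frame gives the same invariant.
1. P is the centroid of triangle NUK ⇒ P = (1/3, 1/3)
2. Y is the centroid of triangle KPN ⇒ Y = (4/9, 4/9)
3. L is where the line through K parallel to YN meets line PU ⇒ L = (5/9, 5/9)
L = P + t·(U−P) with t = -2/3, so PL:LU = t:(1−t) = -2/3:5/3

PL:LU = -2/5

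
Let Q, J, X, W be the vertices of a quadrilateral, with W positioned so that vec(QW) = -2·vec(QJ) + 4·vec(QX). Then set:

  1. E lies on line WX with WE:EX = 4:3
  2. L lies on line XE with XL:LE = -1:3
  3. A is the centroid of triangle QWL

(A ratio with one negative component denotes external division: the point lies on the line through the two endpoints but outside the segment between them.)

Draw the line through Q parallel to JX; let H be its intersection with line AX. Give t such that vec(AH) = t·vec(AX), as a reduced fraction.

t = -13

Work in coordinates with Q = (0, 0), J = (1, 0), X = (0, 1), W = (-2, 4).
1. E lies on line WX with WE:EX = 4:3 ⇒ E = (-6/7, 16/7)
2. L lies on line XE with XL:LE = -1:3 ⇒ L = (3/7, 5/14)
3. A is the centroid of triangle QWL ⇒ A = (-11/21, 61/42)
through Q parallel to JX: direction (-1, 1); meets AX at H = (-22/3, 22/3)
H = A + t·(X−A) with t = -13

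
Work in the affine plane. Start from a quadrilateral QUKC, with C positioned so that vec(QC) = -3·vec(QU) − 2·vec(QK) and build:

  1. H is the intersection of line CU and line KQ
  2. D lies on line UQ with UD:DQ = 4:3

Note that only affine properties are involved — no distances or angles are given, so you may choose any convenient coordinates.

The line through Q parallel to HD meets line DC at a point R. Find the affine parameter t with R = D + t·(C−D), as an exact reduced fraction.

Set Q = (0, 0), U = (1, 0), K = (0, 1), C = (-3, -2); any affine frame gives the same invariant.
1. H is the intersection of line CU and line KQ ⇒ H = (0, -1/2)
2. D lies on line UQ with UD:DQ = 4:3 ⇒ D = (3/7, 0)
through Q parallel to HD: direction (3/7, 1/2); meets DC at R = (-3/7, -1/2)
R = D + t·(C−D) with t = 1/4

t = 1/4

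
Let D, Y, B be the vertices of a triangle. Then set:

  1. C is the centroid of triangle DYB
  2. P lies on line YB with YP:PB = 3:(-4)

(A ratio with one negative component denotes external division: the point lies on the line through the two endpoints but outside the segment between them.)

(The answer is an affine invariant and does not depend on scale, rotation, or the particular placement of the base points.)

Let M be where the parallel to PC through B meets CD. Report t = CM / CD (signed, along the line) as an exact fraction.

Assign D = (0, 0), Y = (1, 0), B = (0, 1) — the answer is frame-independent, so this choice is without loss of generality.
1. C is the centroid of triangle DYB ⇒ C = (1/3, 1/3)
2. P lies on line YB with YP:PB = 3:(-4) ⇒ P = (4, -3)
through B parallel to PC: direction (-11/3, 10/3); meets CD at M = (11/21, 11/21)
M = C + t·(D−C) with t = -4/7

t = -4/7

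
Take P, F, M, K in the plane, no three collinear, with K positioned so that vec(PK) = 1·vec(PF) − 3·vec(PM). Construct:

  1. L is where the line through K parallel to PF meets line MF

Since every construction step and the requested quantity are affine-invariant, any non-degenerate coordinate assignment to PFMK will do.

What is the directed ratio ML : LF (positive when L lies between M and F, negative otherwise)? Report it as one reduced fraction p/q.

ML:LF = -4/3

Set P = (0, 0), F = (1, 0), M = (0, 1), K = (1, -3); any affine frame gives the same invariant.
1. L is where the line through K parallel to PF meets line MF ⇒ L = (4, -3)
L = M + t·(F−M) with t = 4, so ML:LF = t:(1−t) = 4:-3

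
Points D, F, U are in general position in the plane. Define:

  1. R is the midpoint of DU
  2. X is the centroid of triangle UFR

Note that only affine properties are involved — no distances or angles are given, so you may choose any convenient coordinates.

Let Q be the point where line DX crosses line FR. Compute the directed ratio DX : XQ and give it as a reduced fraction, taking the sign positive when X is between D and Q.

Choose coordinates D = (0, 0), F = (1, 0), U = (0, 1).
1. R is the midpoint of DU ⇒ R = (0, 1/2)
2. X is the centroid of triangle UFR ⇒ X = (1/3, 1/2)
line DX meets FR at Q = (1/4, 3/8)
X = D + t·(Q−D) with t = 4/3, so DX:XQ = 4/3:-1/3

DX:XQ = -4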